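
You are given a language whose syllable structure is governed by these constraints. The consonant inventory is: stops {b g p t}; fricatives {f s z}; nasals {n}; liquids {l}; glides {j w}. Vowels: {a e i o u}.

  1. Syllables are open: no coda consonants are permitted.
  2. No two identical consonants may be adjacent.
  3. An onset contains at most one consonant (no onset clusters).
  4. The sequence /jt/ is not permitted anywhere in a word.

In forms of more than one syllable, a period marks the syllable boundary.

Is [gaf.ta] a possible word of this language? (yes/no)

[gaf.ta] — violates constraint 1: syllable 1 coda /f/ has 1 consonant (> 0) → not permitted

no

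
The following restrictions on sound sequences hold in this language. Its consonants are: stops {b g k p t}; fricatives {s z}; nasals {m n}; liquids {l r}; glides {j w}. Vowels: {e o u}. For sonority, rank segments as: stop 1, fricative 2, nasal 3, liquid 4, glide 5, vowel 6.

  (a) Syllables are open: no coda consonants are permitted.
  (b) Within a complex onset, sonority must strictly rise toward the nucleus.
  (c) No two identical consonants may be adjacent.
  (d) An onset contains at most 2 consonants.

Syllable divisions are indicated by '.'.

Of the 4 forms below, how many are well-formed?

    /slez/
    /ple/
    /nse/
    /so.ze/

/slez/ — violates constraint (a): syllable 1 coda /z/ has 1 consonant (> 0) → ill-formed
/ple/ — σ1 onset /pl/ (1→4 rises), coda /∅/ ok → well-formed
/nse/ — violates constraint (b): syllable 1 onset /ns/: /n/ (nasal, 3) → /s/ (fricative, 2) does not rise → ill-formed
/so.ze/ — σ1 onset /s/, coda /∅/ ok; σ2 onset /z/, coda /∅/ ok → well-formed
Well-formed: /ple/, /so.ze/ → 2.

2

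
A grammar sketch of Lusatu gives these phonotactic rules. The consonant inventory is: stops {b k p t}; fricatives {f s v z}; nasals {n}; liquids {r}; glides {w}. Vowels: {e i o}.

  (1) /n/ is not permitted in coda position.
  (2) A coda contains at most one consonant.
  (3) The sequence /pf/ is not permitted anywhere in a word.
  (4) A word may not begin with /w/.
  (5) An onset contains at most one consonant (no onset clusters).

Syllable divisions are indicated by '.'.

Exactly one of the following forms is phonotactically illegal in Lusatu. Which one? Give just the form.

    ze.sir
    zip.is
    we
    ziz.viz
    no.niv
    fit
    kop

we

ze.sir — σ1 onset /z/, coda /∅/ ok; σ2 onset /s/, coda /r/ ok → phonotactically legal
zip.is — σ1 onset /z/, coda /p/ ok; σ2 onset /∅/, coda /s/ ok → phonotactically legal
we — violates constraint 4: word begins with /w/ → phonotactically illegal
ziz.viz — σ1 onset /z/, coda /z/ ok; σ2 onset /v/, coda /z/ ok → phonotactically legal
no.niv — σ1 onset /n/, coda /∅/ ok; σ2 onset /n/, coda /v/ ok → phonotactically legal
fit — σ1 onset /f/, coda /t/ ok → phonotactically legal
kop — σ1 onset /k/, coda /p/ ok → phonotactically legal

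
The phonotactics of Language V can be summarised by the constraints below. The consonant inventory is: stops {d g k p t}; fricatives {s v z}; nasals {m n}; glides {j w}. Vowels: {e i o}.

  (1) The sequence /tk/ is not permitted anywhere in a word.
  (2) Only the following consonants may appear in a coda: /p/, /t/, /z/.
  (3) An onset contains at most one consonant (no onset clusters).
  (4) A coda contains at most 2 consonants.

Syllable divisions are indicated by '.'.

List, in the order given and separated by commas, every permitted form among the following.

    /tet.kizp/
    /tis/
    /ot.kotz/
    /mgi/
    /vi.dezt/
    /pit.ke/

/tet.kizp/ — violates constraint 1: contains banned sequence /tk/ → not permitted
/tis/ — violates constraint 2: syllable 1 coda contains /s/, which is not a licensed coda consonant → not permitted
/ot.kotz/ — violates constraint 1: contains banned sequence /tk/ → not permitted
/mgi/ — violates constraint 3: syllable 1 onset /mg/ has 2 consonants (> 1) → not permitted
/vi.dezt/ — σ1 onset /v/, coda /∅/ ok; σ2 onset /d/, coda /zt/ (2C) ok → permitted
/pit.ke/ — violates constraint 1: contains banned sequence /tk/ → not permitted

/vi.dezt/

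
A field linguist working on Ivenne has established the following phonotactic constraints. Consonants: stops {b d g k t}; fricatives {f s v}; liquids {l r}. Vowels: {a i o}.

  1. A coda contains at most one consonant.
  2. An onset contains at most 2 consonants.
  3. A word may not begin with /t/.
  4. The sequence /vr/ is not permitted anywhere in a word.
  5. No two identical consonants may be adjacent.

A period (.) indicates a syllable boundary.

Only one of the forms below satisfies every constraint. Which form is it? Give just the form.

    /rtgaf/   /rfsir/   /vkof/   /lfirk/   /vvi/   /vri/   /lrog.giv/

/rtgaf/ — violates constraint 2: syllable 1 onset /rtg/ has 3 consonants (> 2) → not permitted
/rfsir/ — violates constraint 2: syllable 1 onset /rfs/ has 3 consonants (> 2) → not permitted
/vkof/ — σ1 onset /vk/ (2C), coda /f/ ok → permitted
/lfirk/ — violates constraint 1: syllable 1 coda /rk/ has 2 consonants (> 1) → not permitted
/vvi/ — violates constraint 5: adjacent identical consonants /vv/ → not permitted
/vri/ — violates constraint 4: contains banned sequence /vr/ → not permitted
/lrog.giv/ — violates constraint 5: adjacent identical consonants /gg/ → not permitted

/vkof/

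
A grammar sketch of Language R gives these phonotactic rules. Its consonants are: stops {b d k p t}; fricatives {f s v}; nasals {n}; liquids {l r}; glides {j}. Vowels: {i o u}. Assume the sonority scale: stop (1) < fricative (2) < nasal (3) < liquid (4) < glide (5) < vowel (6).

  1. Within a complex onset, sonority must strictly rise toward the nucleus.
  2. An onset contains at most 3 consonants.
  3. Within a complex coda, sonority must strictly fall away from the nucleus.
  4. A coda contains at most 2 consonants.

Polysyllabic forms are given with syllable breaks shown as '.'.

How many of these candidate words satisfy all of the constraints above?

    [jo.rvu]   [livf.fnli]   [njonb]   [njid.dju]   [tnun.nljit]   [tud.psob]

4

[jo.rvu] — violates constraint 1: syllable 2 onset /rv/: /r/ (liquid, 4) → /v/ (fricative, 2) does not rise → ill-formed
[livf.fnli] — violates constraint 3: syllable 1 coda /vf/: /v/ (fricative, 2) → /f/ (fricative, 2) does not fall → ill-formed
[njonb] — σ1 onset /nj/ (3→5 rises), coda /nb/ (3→1 falls) ok → well-formed
[njid.dju] — σ1 onset /nj/ (3→5 rises), coda /d/ ok; σ2 onset /dj/ (1→5 rises), coda /∅/ ok → well-formed
[tnun.nljit] — σ1 onset /tn/ (1→3 rises), coda /n/ ok; σ2 onset /nlj/ (3→4→5 rises), coda /t/ ok → well-formed
[tud.psob] — σ1 onset /t/, coda /d/ ok; σ2 onset /ps/ (1→2 rises), coda /b/ ok → well-formed
Well-formed: [njonb], [njid.dju], [tnun.nljit], [tud.psob] → 4.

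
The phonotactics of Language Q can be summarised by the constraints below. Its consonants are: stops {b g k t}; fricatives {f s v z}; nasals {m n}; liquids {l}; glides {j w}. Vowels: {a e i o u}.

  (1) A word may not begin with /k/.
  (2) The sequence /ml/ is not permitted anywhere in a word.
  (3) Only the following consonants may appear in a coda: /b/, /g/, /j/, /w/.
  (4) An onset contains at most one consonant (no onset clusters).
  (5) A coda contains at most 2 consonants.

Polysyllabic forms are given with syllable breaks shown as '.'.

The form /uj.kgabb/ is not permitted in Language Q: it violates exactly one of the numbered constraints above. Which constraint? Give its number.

/uj.kgabb/: syllable 2 onset /kg/ has 2 consonants (> 1).
This is a violation of constraint 4: "An onset contains at most one consonant (no onset clusters)."
The remaining constraints (1, 2, 3, 5) are satisfied.

4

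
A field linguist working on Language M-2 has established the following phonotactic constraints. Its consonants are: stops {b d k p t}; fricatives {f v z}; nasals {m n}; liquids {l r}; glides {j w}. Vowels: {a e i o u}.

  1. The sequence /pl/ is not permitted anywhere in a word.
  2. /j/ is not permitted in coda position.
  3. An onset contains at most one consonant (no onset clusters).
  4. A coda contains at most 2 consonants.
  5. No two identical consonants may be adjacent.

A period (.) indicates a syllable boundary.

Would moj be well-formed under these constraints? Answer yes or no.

no

moj — violates constraint 2: syllable 1 coda contains /j/ → ill-formed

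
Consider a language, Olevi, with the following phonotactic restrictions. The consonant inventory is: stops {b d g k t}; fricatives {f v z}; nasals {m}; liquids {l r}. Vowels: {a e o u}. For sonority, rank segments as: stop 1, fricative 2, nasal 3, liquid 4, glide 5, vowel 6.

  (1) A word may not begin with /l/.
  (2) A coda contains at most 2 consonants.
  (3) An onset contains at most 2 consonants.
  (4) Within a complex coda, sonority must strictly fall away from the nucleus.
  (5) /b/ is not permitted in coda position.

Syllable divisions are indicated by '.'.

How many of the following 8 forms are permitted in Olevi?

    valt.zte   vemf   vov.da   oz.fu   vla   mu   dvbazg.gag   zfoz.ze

7

valt.zte — σ1 onset /v/, coda /lt/ (4→1 falls) ok; σ2 onset /zt/ (2C), coda /∅/ ok → permitted
vemf — σ1 onset /v/, coda /mf/ (3→2 falls) ok → permitted
vov.da — σ1 onset /v/, coda /v/ ok; σ2 onset /d/, coda /∅/ ok → permitted
oz.fu — σ1 onset /∅/, coda /z/ ok; σ2 onset /f/, coda /∅/ ok → permitted
vla — σ1 onset /vl/ (2C), coda /∅/ ok → permitted
mu — σ1 onset /m/, coda /∅/ ok → permitted
dvbazg.gag — violates constraint 3: syllable 1 onset /dvb/ has 3 consonants (> 2) → not permitted
zfoz.ze — σ1 onset /zf/ (2C), coda /z/ ok; σ2 onset /z/, coda /∅/ ok → permitted
Permitted: valt.zte, vemf, vov.da, oz.fu, vla, mu, zfoz.ze → 7.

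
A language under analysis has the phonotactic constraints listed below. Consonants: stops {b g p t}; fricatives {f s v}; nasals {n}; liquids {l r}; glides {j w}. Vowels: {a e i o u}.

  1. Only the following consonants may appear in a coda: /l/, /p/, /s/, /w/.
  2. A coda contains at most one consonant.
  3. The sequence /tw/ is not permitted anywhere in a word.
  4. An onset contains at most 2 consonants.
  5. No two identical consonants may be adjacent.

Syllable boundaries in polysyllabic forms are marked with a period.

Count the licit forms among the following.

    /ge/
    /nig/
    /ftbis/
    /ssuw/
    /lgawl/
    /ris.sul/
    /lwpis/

1

/ge/ — σ1 onset /g/, coda /∅/ ok → licit
/nig/ — violates constraint 1: syllable 1 coda contains /g/, which is not a licensed coda consonant → illicit
/ftbis/ — violates constraint 4: syllable 1 onset /ftb/ has 3 consonants (> 2) → illicit
/ssuw/ — violates constraint 5: adjacent identical consonants /ss/ → illicit
/lgawl/ — violates constraint 2: syllable 1 coda /wl/ has 2 consonants (> 1) → illicit
/ris.sul/ — violates constraint 5: adjacent identical consonants /ss/ → illicit
/lwpis/ — violates constraint 4: syllable 1 onset /lwp/ has 3 consonants (> 2) → illicit
Licit: /ge/ → 1.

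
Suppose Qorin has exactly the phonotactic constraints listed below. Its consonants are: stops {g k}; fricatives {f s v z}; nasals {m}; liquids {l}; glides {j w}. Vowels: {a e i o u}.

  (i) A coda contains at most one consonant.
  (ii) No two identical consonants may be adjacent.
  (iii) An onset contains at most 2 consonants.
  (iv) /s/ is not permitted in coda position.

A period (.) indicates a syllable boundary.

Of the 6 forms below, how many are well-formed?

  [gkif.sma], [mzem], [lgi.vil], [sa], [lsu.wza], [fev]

6

[gkif.sma] — σ1 onset /gk/ (2C), coda /f/ ok; σ2 onset /sm/ (2C), coda /∅/ ok → well-formed
[mzem] — σ1 onset /mz/ (2C), coda /m/ ok → well-formed
[lgi.vil] — σ1 onset /lg/ (2C), coda /∅/ ok; σ2 onset /v/, coda /l/ ok → well-formed
[sa] — σ1 onset /s/, coda /∅/ ok → well-formed
[lsu.wza] — σ1 onset /ls/ (2C), coda /∅/ ok; σ2 onset /wz/ (2C), coda /∅/ ok → well-formed
[fev] — σ1 onset /f/, coda /v/ ok → well-formed
Well-formed: [gkif.sma], [mzem], [lgi.vil], [sa], [lsu.wza], [fev] → 6.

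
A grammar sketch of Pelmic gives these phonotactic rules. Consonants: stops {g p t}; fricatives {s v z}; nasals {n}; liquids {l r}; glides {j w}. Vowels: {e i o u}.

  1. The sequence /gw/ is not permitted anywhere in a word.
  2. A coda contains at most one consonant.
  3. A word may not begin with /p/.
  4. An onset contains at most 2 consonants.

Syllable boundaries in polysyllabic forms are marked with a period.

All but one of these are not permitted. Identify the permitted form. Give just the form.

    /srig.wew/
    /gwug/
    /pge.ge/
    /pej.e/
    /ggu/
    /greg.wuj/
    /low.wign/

/ggu/

/srig.wew/ — violates constraint 1: contains banned sequence /gw/ → not permitted
/gwug/ — violates constraint 1: contains banned sequence /gw/ → not permitted
/pge.ge/ — violates constraint 3: word begins with /p/ → not permitted
/pej.e/ — violates constraint 3: word begins with /p/ → not permitted
/ggu/ — σ1 onset /gg/ (2C), coda /∅/ ok → permitted
/greg.wuj/ — violates constraint 1: contains banned sequence /gw/ → not permitted
/low.wign/ — violates constraint 2: syllable 2 coda /gn/ has 2 consonants (> 1) → not permitted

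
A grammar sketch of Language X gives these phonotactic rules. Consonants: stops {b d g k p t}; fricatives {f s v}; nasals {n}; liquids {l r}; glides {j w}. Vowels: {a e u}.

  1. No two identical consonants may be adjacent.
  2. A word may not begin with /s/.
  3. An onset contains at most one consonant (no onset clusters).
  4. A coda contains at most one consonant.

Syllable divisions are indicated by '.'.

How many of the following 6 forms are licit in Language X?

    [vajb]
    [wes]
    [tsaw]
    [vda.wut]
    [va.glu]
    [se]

[vajb] — violates constraint 4: syllable 1 coda /jb/ has 2 consonants (> 1) → illicit
[wes] — σ1 onset /w/, coda /s/ ok → licit
[tsaw] — violates constraint 3: syllable 1 onset /ts/ has 2 consonants (> 1) → illicit
[vda.wut] — violates constraint 3: syllable 1 onset /vd/ has 2 consonants (> 1) → illicit
[va.glu] — violates constraint 3: syllable 2 onset /gl/ has 2 consonants (> 1) → illicit
[se] — violates constraint 2: word begins with /s/ → illicit
Licit: [wes] → 1.

1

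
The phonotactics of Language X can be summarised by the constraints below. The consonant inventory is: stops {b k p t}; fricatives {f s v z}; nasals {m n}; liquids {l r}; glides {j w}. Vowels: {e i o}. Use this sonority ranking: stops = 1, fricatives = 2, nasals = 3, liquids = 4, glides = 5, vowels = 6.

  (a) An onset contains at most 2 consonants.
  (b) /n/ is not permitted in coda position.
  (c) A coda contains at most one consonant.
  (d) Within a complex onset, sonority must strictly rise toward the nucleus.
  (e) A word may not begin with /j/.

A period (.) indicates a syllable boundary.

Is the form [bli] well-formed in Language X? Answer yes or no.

[bli] — σ1 onset /bl/ (1→4 rises), coda /∅/ ok → well-formed

yes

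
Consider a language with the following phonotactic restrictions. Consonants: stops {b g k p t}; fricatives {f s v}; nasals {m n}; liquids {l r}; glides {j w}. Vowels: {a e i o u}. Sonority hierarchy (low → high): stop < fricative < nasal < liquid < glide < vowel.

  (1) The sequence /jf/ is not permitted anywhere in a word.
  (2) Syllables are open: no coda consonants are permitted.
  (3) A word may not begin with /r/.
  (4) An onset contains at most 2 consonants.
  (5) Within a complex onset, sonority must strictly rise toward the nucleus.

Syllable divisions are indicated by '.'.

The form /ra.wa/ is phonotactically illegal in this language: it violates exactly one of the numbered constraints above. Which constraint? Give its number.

/ra.wa/: word begins with /r/.
This is a violation of constraint 3: "A word may not begin with /r/."
The remaining constraints (1, 2, 4, 5) are satisfied.

3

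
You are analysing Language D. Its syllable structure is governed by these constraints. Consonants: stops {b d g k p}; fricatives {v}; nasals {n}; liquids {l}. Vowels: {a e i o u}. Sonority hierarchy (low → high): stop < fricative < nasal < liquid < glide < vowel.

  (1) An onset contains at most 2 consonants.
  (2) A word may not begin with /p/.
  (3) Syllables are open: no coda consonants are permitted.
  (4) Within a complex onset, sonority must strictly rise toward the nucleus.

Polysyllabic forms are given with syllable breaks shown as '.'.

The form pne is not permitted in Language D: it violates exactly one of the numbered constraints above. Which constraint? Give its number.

2

pne: word begins with /p/.
This is a violation of constraint 2: "A word may not begin with /p/."
The remaining constraints (1, 3, 4) are satisfied.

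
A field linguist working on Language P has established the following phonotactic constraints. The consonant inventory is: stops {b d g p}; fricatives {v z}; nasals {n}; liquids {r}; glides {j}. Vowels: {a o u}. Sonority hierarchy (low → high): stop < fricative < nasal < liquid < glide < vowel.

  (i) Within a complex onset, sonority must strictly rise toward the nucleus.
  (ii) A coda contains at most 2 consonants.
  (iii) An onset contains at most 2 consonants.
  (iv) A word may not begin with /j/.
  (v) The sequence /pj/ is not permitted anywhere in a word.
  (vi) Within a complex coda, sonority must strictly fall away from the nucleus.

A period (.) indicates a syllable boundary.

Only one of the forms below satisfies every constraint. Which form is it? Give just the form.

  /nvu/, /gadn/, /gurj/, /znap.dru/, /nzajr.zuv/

/nvu/ — violates constraint (i): syllable 1 onset /nv/: /n/ (nasal, 3) → /v/ (fricative, 2) does not rise → not permitted
/gadn/ — violates constraint (vi): syllable 1 coda /dn/: /d/ (stop, 1) → /n/ (nasal, 3) does not fall → not permitted
/gurj/ — violates constraint (vi): syllable 1 coda /rj/: /r/ (liquid, 4) → /j/ (glide, 5) does not fall → not permitted
/znap.dru/ — σ1 onset /zn/ (2→3 rises), coda /p/ ok; σ2 onset /dr/ (1→4 rises), coda /∅/ ok → permitted
/nzajr.zuv/ — violates constraint (i): syllable 1 onset /nz/: /n/ (nasal, 3) → /z/ (fricative, 2) does not rise → not permitted

/znap.dru/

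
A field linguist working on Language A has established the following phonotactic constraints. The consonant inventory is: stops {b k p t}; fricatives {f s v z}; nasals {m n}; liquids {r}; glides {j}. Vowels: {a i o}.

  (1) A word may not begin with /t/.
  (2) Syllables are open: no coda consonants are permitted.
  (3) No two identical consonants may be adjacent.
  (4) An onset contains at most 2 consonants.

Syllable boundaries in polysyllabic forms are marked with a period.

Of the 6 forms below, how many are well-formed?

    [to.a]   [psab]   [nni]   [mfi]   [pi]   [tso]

2

[to.a] — violates constraint 1: word begins with /t/ → ill-formed
[psab] — violates constraint 2: syllable 1 coda /b/ has 1 consonant (> 0) → ill-formed
[nni] — violates constraint 3: adjacent identical consonants /nn/ → ill-formed
[mfi] — σ1 onset /mf/ (2C), coda /∅/ ok → well-formed
[pi] — σ1 onset /p/, coda /∅/ ok → well-formed
[tso] — violates constraint 1: word begins with /t/ → ill-formed
Well-formed: [mfi], [pi] → 2.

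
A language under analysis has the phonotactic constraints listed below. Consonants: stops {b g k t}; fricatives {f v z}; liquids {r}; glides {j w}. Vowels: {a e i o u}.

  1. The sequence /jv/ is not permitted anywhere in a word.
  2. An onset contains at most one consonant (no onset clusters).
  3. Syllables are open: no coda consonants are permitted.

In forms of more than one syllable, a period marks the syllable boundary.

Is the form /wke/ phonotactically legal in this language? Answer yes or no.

/wke/ — violates constraint 2: syllable 1 onset /wk/ has 2 consonants (> 1) → phonotactically illegal

no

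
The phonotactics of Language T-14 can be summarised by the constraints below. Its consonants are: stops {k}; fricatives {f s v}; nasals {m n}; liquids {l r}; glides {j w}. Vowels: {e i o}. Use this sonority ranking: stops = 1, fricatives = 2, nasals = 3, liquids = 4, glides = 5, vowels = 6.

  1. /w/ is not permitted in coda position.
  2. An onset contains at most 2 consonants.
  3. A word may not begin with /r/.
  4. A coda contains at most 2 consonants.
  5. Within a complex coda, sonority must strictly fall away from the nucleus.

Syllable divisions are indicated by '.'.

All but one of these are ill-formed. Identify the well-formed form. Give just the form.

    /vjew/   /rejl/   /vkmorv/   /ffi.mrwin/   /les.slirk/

/vjew/ — violates constraint 1: syllable 1 coda contains /w/ → ill-formed
/rejl/ — violates constraint 3: word begins with /r/ → ill-formed
/vkmorv/ — violates constraint 2: syllable 1 onset /vkm/ has 3 consonants (> 2) → ill-formed
/ffi.mrwin/ — violates constraint 2: syllable 2 onset /mrw/ has 3 consonants (> 2) → ill-formed
/les.slirk/ — σ1 onset /l/, coda /s/ ok; σ2 onset /sl/ (2C), coda /rk/ (4→1 falls) ok → well-formed

/les.slirk/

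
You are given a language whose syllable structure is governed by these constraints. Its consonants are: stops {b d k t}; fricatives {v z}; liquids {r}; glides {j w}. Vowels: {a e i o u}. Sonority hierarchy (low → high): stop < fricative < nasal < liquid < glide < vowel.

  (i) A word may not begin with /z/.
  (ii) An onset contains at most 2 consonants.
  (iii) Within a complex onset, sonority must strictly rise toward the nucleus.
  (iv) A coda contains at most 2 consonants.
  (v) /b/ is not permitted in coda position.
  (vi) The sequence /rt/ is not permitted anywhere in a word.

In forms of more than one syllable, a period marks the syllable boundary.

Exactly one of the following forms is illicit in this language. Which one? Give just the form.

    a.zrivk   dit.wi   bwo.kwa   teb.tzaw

teb.tzaw

a.zrivk — σ1 onset /∅/, coda /∅/ ok; σ2 onset /zr/ (2→4 rises), coda /vk/ (2C) ok → licit
dit.wi — σ1 onset /d/, coda /t/ ok; σ2 onset /w/, coda /∅/ ok → licit
bwo.kwa — σ1 onset /bw/ (1→5 rises), coda /∅/ ok; σ2 onset /kw/ (1→5 rises), coda /∅/ ok → licit
teb.tzaw — violates constraint (v): syllable 1 coda contains /b/ → illicit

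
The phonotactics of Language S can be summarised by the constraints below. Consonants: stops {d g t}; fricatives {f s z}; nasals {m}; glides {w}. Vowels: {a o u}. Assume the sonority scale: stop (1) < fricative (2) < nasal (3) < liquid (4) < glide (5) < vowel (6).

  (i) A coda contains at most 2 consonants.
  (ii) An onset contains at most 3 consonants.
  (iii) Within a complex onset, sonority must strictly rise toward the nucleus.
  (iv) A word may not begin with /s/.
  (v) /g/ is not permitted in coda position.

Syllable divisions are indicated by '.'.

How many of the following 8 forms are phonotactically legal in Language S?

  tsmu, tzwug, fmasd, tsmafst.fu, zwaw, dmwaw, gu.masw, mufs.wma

5

tsmu — σ1 onset /tsm/ (1→2→3 rises), coda /∅/ ok → phonotactically legal
tzwug — violates constraint (v): syllable 1 coda contains /g/ → phonotactically illegal
fmasd — σ1 onset /fm/ (2→3 rises), coda /sd/ (2C) ok → phonotactically legal
tsmafst.fu — violates constraint (i): syllable 1 coda /fst/ has 3 consonants (> 2) → phonotactically illegal
zwaw — σ1 onset /zw/ (2→5 rises), coda /w/ ok → phonotactically legal
dmwaw — σ1 onset /dmw/ (1→3→5 rises), coda /w/ ok → phonotactically legal
gu.masw — σ1 onset /g/, coda /∅/ ok; σ2 onset /m/, coda /sw/ (2C) ok → phonotactically legal
mufs.wma — violates constraint (iii): syllable 2 onset /wm/: /w/ (glide, 5) → /m/ (nasal, 3) does not rise → phonotactically illegal
Phonotactically legal: tsmu, fmasd, zwaw, dmwaw, gu.masw → 5.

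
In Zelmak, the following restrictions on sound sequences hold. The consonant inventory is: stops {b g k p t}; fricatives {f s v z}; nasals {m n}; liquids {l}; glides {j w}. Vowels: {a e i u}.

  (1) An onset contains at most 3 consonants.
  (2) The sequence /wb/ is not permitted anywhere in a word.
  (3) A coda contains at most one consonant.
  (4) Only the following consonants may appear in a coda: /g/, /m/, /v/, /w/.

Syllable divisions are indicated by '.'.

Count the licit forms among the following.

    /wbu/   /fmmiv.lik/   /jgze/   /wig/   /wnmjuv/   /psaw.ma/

3

/wbu/ — violates constraint 2: contains banned sequence /wb/ → illicit
/fmmiv.lik/ — violates constraint 4: syllable 2 coda contains /k/, which is not a licensed coda consonant → illicit
/jgze/ — σ1 onset /jgz/ (3C), coda /∅/ ok → licit
/wig/ — σ1 onset /w/, coda /g/ ok → licit
/wnmjuv/ — violates constraint 1: syllable 1 onset /wnmj/ has 4 consonants (> 3) → illicit
/psaw.ma/ — σ1 onset /ps/ (2C), coda /w/ ok; σ2 onset /m/, coda /∅/ ok → licit
Licit: /jgze/, /wig/, /psaw.ma/ → 3.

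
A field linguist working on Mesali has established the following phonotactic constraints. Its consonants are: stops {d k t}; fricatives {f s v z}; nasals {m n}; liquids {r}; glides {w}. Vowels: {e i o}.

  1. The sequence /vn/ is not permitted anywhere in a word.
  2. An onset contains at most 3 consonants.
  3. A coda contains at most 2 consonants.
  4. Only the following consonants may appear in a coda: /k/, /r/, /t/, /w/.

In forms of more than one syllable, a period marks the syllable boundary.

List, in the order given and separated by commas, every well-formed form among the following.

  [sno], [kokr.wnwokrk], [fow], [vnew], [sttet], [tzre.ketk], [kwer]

[sno], [fow], [sttet], [tzre.ketk], [kwer]

[sno] — σ1 onset /sn/ (2C), coda /∅/ ok → well-formed
[kokr.wnwokrk] — violates constraint 3: syllable 2 coda /krk/ has 3 consonants (> 2) → ill-formed
[fow] — σ1 onset /f/, coda /w/ ok → well-formed
[vnew] — violates constraint 1: contains banned sequence /vn/ → ill-formed
[sttet] — σ1 onset /stt/ (3C), coda /t/ ok → well-formed
[tzre.ketk] — σ1 onset /tzr/ (3C), coda /∅/ ok; σ2 onset /k/, coda /tk/ (2C) ok → well-formed
[kwer] — σ1 onset /kw/ (2C), coda /r/ ok → well-formed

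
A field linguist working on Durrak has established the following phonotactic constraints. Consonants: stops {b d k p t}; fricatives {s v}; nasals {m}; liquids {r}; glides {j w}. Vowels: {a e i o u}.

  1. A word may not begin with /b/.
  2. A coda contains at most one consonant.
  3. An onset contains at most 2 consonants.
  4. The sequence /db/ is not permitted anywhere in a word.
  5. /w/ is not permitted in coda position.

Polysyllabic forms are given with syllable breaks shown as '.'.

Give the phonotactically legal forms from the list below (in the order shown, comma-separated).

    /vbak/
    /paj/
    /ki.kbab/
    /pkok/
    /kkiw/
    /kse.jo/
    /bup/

/vbak/ — σ1 onset /vb/ (2C), coda /k/ ok → phonotactically legal
/paj/ — σ1 onset /p/, coda /j/ ok → phonotactically legal
/ki.kbab/ — σ1 onset /k/, coda /∅/ ok; σ2 onset /kb/ (2C), coda /b/ ok → phonotactically legal
/pkok/ — σ1 onset /pk/ (2C), coda /k/ ok → phonotactically legal
/kkiw/ — violates constraint 5: syllable 1 coda contains /w/ → phonotactically illegal
/kse.jo/ — σ1 onset /ks/ (2C), coda /∅/ ok; σ2 onset /j/, coda /∅/ ok → phonotactically legal
/bup/ — violates constraint 1: word begins with /b/ → phonotactically illegal

/vbak/, /paj/, /ki.kbab/, /pkok/, /kse.jo/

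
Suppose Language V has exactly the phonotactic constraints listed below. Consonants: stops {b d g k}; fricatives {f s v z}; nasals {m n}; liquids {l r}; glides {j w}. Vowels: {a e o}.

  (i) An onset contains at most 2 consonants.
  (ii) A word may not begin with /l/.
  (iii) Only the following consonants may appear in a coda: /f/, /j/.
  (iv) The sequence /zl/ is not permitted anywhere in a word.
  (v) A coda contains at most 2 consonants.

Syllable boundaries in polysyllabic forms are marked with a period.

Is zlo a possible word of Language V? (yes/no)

zlo — violates constraint (iv): contains banned sequence /zl/ → not permitted

no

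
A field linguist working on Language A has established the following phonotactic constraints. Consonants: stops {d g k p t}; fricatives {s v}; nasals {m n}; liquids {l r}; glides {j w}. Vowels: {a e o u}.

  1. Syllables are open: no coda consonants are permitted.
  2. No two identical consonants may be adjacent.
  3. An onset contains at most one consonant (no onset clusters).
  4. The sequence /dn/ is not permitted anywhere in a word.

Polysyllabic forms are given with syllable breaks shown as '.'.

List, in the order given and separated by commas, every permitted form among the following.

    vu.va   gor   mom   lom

vu.va — σ1 onset /v/, coda /∅/ ok; σ2 onset /v/, coda /∅/ ok → permitted
gor — violates constraint 1: syllable 1 coda /r/ has 1 consonant (> 0) → not permitted
mom — violates constraint 1: syllable 1 coda /m/ has 1 consonant (> 0) → not permitted
lom — violates constraint 1: syllable 1 coda /m/ has 1 consonant (> 0) → not permitted

vu.va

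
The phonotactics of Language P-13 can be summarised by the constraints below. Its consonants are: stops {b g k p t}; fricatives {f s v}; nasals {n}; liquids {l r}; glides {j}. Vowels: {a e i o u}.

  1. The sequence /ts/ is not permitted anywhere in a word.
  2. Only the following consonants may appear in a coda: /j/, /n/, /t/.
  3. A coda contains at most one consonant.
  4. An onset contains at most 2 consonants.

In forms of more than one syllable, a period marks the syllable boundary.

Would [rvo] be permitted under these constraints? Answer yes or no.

yes

[rvo] — σ1 onset /rv/ (2C), coda /∅/ ok → permitted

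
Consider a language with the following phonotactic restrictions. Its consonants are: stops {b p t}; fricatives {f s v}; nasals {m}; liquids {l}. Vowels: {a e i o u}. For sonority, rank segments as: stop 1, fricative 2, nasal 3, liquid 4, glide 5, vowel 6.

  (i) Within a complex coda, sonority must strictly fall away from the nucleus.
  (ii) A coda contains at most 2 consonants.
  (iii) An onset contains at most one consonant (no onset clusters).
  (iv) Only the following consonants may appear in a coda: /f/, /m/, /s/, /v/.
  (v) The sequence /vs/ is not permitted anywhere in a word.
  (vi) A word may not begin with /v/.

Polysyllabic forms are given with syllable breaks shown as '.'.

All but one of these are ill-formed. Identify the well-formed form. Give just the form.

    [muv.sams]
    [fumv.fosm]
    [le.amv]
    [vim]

[le.amv]

[muv.sams] — violates constraint (v): contains banned sequence /vs/ → ill-formed
[fumv.fosm] — violates constraint (i): syllable 2 coda /sm/: /s/ (fricative, 2) → /m/ (nasal, 3) does not fall → ill-formed
[le.amv] — σ1 onset /l/, coda /∅/ ok; σ2 onset /∅/, coda /mv/ (3→2 falls) ok → well-formed
[vim] — violates constraint (vi): word begins with /v/ → ill-formed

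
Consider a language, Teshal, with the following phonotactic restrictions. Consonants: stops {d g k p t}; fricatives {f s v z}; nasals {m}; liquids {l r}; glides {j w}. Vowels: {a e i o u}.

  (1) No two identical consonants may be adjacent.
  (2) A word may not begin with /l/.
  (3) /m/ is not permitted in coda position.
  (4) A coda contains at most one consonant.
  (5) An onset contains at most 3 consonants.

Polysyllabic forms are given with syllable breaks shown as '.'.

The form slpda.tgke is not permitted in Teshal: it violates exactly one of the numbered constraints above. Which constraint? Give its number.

5

slpda.tgke: syllable 1 onset /slpd/ has 4 consonants (> 3).
This is a violation of constraint 5: "An onset contains at most 3 consonants."
The remaining constraints (1, 2, 3, 4) are satisfied.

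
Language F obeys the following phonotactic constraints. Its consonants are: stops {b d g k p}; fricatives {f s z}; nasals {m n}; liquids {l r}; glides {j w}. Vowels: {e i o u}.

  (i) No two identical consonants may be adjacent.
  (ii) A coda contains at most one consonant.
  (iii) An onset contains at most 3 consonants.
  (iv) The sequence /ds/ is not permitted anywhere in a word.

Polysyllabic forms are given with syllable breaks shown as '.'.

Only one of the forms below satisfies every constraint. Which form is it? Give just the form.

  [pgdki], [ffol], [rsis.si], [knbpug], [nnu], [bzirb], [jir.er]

[pgdki] — violates constraint (iii): syllable 1 onset /pgdk/ has 4 consonants (> 3) → phonotactically illegal
[ffol] — violates constraint (i): adjacent identical consonants /ff/ → phonotactically illegal
[rsis.si] — violates constraint (i): adjacent identical consonants /ss/ → phonotactically illegal
[knbpug] — violates constraint (iii): syllable 1 onset /knbp/ has 4 consonants (> 3) → phonotactically illegal
[nnu] — violates constraint (i): adjacent identical consonants /nn/ → phonotactically illegal
[bzirb] — violates constraint (ii): syllable 1 coda /rb/ has 2 consonants (> 1) → phonotactically illegal
[jir.er] — σ1 onset /j/, coda /r/ ok; σ2 onset /∅/, coda /r/ ok → phonotactically legal

[jir.er]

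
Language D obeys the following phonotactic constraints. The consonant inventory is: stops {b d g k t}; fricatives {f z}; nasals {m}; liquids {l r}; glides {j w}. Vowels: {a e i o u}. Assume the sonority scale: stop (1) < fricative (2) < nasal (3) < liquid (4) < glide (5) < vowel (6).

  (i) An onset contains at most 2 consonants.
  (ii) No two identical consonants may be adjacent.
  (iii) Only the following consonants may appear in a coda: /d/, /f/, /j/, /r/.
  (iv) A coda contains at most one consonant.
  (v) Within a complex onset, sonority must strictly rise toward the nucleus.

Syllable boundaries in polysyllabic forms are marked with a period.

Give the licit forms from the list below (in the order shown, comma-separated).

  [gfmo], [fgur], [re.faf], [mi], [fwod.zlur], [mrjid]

[gfmo] — violates constraint (i): syllable 1 onset /gfm/ has 3 consonants (> 2) → illicit
[fgur] — violates constraint (v): syllable 1 onset /fg/: /f/ (fricative, 2) → /g/ (stop, 1) does not rise → illicit
[re.faf] — σ1 onset /r/, coda /∅/ ok; σ2 onset /f/, coda /f/ ok → licit
[mi] — σ1 onset /m/, coda /∅/ ok → licit
[fwod.zlur] — σ1 onset /fw/ (2→5 rises), coda /d/ ok; σ2 onset /zl/ (2→4 rises), coda /r/ ok → licit
[mrjid] — violates constraint (i): syllable 1 onset /mrj/ has 3 consonants (> 2) → illicit

[re.faf], [mi], [fwod.zlur]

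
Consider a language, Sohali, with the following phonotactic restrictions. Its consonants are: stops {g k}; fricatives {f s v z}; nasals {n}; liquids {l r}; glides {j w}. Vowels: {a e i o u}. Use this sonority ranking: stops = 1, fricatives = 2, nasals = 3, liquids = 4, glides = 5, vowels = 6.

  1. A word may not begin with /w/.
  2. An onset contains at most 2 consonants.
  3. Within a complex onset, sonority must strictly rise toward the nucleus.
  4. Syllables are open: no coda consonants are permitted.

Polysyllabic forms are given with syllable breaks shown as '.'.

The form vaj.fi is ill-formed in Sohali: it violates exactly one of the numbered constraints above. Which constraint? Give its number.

vaj.fi: syllable 1 coda /j/ has 1 consonant (> 0).
This is a violation of constraint 4: "Syllables are open: no coda consonants are permitted."
The remaining constraints (1, 2, 3) are satisfied.

4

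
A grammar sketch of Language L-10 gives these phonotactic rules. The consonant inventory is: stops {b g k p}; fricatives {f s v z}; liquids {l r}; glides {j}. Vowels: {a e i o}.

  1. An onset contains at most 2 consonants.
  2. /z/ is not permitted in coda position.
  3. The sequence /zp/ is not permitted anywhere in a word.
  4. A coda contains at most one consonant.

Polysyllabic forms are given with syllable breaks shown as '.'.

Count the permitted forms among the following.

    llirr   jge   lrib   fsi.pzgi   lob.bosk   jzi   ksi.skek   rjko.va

4

llirr — violates constraint 4: syllable 1 coda /rr/ has 2 consonants (> 1) → not permitted
jge — σ1 onset /jg/ (2C), coda /∅/ ok → permitted
lrib — σ1 onset /lr/ (2C), coda /b/ ok → permitted
fsi.pzgi — violates constraint 1: syllable 2 onset /pzg/ has 3 consonants (> 2) → not permitted
lob.bosk — violates constraint 4: syllable 2 coda /sk/ has 2 consonants (> 1) → not permitted
jzi — σ1 onset /jz/ (2C), coda /∅/ ok → permitted
ksi.skek — σ1 onset /ks/ (2C), coda /∅/ ok; σ2 onset /sk/ (2C), coda /k/ ok → permitted
rjko.va — violates constraint 1: syllable 1 onset /rjk/ has 3 consonants (> 2) → not permitted
Permitted: jge, lrib, jzi, ksi.skek → 4.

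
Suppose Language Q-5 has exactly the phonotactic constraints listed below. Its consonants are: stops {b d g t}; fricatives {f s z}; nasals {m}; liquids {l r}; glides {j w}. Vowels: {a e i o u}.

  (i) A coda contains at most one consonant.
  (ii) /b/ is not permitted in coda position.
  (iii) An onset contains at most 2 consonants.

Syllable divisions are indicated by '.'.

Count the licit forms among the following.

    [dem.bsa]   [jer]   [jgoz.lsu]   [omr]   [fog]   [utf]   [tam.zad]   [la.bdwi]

[dem.bsa] — σ1 onset /d/, coda /m/ ok; σ2 onset /bs/ (2C), coda /∅/ ok → licit
[jer] — σ1 onset /j/, coda /r/ ok → licit
[jgoz.lsu] — σ1 onset /jg/ (2C), coda /z/ ok; σ2 onset /ls/ (2C), coda /∅/ ok → licit
[omr] — violates constraint (i): syllable 1 coda /mr/ has 2 consonants (> 1) → illicit
[fog] — σ1 onset /f/, coda /g/ ok → licit
[utf] — violates constraint (i): syllable 1 coda /tf/ has 2 consonants (> 1) → illicit
[tam.zad] — σ1 onset /t/, coda /m/ ok; σ2 onset /z/, coda /d/ ok → licit
[la.bdwi] — violates constraint (iii): syllable 2 onset /bdw/ has 3 consonants (> 2) → illicit
Licit: [dem.bsa], [jer], [jgoz.lsu], [fog], [tam.zad] → 5.

5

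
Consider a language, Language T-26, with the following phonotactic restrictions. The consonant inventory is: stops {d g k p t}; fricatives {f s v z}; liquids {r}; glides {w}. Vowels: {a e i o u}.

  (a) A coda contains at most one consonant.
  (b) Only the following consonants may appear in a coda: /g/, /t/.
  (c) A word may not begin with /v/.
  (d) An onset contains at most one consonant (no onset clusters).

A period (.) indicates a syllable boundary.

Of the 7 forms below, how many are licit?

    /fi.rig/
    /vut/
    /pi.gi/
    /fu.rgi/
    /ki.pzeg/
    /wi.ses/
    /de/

/fi.rig/ — σ1 onset /f/, coda /∅/ ok; σ2 onset /r/, coda /g/ ok → licit
/vut/ — violates constraint (c): word begins with /v/ → illicit
/pi.gi/ — σ1 onset /p/, coda /∅/ ok; σ2 onset /g/, coda /∅/ ok → licit
/fu.rgi/ — violates constraint (d): syllable 2 onset /rg/ has 2 consonants (> 1) → illicit
/ki.pzeg/ — violates constraint (d): syllable 2 onset /pz/ has 2 consonants (> 1) → illicit
/wi.ses/ — violates constraint (b): syllable 2 coda contains /s/, which is not a licensed coda consonant → illicit
/de/ — σ1 onset /d/, coda /∅/ ok → licit
Licit: /fi.rig/, /pi.gi/, /de/ → 3.

3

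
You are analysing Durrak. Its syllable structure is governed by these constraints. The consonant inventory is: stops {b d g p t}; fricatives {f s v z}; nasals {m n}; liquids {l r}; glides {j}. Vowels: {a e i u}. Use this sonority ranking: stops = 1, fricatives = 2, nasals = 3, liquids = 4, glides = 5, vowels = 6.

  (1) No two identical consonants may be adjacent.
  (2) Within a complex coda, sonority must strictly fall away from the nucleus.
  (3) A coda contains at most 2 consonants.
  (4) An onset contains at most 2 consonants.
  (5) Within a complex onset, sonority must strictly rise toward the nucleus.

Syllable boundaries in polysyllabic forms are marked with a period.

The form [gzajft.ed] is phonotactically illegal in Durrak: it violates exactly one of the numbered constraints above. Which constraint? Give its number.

3

[gzajft.ed]: syllable 1 coda /jft/ has 3 consonants (> 2).
This is a violation of constraint 3: "A coda contains at most 2 consonants."
The remaining constraints (1, 2, 4, 5) are satisfied.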